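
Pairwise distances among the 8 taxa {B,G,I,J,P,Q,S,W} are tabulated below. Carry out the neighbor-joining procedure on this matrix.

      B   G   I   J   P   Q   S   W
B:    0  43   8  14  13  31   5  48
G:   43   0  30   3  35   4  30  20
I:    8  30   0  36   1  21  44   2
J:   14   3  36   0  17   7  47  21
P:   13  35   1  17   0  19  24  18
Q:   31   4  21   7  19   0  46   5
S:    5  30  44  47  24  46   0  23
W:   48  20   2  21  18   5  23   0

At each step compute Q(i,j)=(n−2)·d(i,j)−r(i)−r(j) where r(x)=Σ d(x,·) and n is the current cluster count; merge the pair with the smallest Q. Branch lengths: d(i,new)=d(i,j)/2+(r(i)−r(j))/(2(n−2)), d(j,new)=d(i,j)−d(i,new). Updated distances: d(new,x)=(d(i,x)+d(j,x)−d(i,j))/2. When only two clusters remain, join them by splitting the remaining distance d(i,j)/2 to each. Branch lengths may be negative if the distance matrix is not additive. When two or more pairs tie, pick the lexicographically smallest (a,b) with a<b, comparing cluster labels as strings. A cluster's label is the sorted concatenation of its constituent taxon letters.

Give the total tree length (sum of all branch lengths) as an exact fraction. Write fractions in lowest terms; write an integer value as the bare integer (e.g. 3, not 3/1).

403/8

1. join B+S (d=5, Q=-351) ⇒ BS; edges |B|=-9/4, |S|=29/4
  updated: d(BS,G)=34, d(BS,I)=47/2, d(BS,J)=28, d(BS,P)=16, d(BS,Q)=36, d(BS,W)=33
2. join G+J (d=3, Q=-223) ⇒ GJ; edges |G|=29/10, |J|=1/10
  updated: d(BS,GJ)=59/2, d(GJ,I)=63/2, d(GJ,P)=49/2, d(GJ,Q)=4, d(GJ,W)=19
3. join GJ+Q (d=4, Q=-355/2) ⇒ GJQ; edges |GJ|=79/16, |Q|=-15/16
  updated: d(BS,GJQ)=123/4, d(GJQ,I)=97/4, d(GJQ,P)=79/4, d(GJQ,W)=10
4. join GJQ+W (d=10, Q=-471/4) ⇒ GJQW; edges |GJQ|=69/8, |W|=11/8
  updated: d(BS,GJQW)=215/8, d(GJQW,I)=65/8, d(GJQW,P)=111/8
5. join BS+P (d=16, Q=-261/4) ⇒ BPS; edges |BS|=135/8, |P|=-7/8
  updated: d(BPS,GJQW)=99/8, d(BPS,I)=17/4
6. join BPS+GJQW (d=99/8, Q=-99/4) ⇒ BGJPQSW; edges |BPS|=17/4, |GJQW|=65/8
  updated: d(BGJPQSW,I)=0
7. join BGJPQSW+I (d=0) ⇒ BGIJPQSW; edges |BGJPQSW|=0, |I|=0
final tree: ((((B:-9/4,S:29/4):135/8,P:-7/8):17/4,(((G:29/10,J:1/10):79/16,Q:-15/16):69/8,W:11/8):65/8):0,I:0)
total length: 403/8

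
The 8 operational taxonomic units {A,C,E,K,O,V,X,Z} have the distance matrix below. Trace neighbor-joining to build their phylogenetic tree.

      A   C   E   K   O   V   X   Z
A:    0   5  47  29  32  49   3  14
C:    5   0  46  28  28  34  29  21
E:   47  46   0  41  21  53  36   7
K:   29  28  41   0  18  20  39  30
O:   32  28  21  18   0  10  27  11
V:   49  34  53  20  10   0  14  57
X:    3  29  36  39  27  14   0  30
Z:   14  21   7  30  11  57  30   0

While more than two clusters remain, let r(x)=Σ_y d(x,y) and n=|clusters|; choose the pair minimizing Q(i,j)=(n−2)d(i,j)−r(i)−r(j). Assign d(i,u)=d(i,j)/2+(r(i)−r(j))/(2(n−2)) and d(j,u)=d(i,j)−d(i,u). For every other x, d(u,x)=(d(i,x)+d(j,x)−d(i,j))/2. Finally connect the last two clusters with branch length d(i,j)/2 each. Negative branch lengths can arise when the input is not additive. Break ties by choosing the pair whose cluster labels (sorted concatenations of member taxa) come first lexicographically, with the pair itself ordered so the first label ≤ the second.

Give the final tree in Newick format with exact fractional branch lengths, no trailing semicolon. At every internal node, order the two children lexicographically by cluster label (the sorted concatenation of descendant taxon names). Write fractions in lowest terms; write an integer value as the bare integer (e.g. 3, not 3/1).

iteration 1: select E,Z (d=7, Q=-379); attach at lengths (41/4, -13/4); label the merged cluster EZ
  updated: d(A,EZ)=27, d(C,EZ)=30, d(EZ,K)=32, d(EZ,O)=25/2, d(EZ,V)=103/2, d(EZ,X)=59/2
iteration 2: select A,C (d=5, Q=-274); attach at lengths (8/5, 17/5); label the merged cluster AC
  updated: d(AC,EZ)=26, d(AC,K)=26, d(AC,O)=55/2, d(AC,V)=39, d(AC,X)=27/2
iteration 3: select V,X (d=14, Q=-403/2); attach at lengths (135/16, 89/16); label the merged cluster VX
  updated: d(AC,VX)=77/4, d(EZ,VX)=67/2, d(K,VX)=45/2, d(O,VX)=23/2
iteration 4: select EZ,O (d=25/2, Q=-136); attach at lengths (12, 1/2); label the merged cluster EOZ
  updated: d(AC,EOZ)=41/2, d(EOZ,K)=75/4, d(EOZ,VX)=65/4
iteration 5: select AC,VX (d=77/4, Q=-341/4); attach at lengths (185/16, 123/16); label the merged cluster ACVX
  updated: d(ACVX,EOZ)=35/4, d(ACVX,K)=117/8
iteration 6: select ACVX,EOZ (d=35/4, Q=-337/8); attach at lengths (37/16, 103/16); label the merged cluster ACEOVXZ
  updated: d(ACEOVXZ,K)=197/16
iteration 7: select ACEOVXZ,K (d=197/16); attach at lengths (197/32, 197/32); label the merged cluster ACEKOVXZ
final tree: ((((A:8/5,C:17/5):185/16,(V:135/16,X:89/16):123/16):37/16,((E:41/4,Z:-13/4):12,O:1/2):103/16):197/32,K:197/32)
total length: 1261/16

((((A:8/5,C:17/5):185/16,(V:135/16,X:89/16):123/16):37/16,((E:41/4,Z:-13/4):12,O:1/2):103/16):197/32,K:197/32)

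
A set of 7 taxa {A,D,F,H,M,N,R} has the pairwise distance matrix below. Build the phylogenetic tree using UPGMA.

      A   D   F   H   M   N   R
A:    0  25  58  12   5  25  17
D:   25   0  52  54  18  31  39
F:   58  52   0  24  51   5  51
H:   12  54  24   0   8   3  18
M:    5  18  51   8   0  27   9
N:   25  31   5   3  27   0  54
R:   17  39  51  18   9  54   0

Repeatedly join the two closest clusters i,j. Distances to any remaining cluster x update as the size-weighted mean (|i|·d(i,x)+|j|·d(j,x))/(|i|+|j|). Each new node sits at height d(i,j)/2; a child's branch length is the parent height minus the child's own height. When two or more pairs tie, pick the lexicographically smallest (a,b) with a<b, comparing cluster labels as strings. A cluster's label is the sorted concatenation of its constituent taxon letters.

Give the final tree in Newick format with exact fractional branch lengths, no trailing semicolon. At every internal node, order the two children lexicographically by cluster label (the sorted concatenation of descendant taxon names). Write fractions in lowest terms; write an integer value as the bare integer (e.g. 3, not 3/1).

((((A:5/2,M:5/2):4,R:13/2):43/6,D:41/3):113/24,(F:29/4,(H:3/2,N:3/2):23/4):89/8)

iteration 1: select H,N (d=3); attach at lengths (3/2, 3/2); label the merged cluster HN
  updated: d(A,HN)=37/2, d(D,HN)=85/2, d(F,HN)=29/2, d(HN,M)=35/2, d(HN,R)=36
iteration 2: select A,M (d=5); attach at lengths (5/2, 5/2); label the merged cluster AM
  updated: d(AM,D)=43/2, d(AM,F)=109/2, d(AM,HN)=18, d(AM,R)=13
iteration 3: select AM,R (d=13); attach at lengths (4, 13/2); label the merged cluster AMR
  updated: d(AMR,D)=82/3, d(AMR,F)=160/3, d(AMR,HN)=24
iteration 4: select F,HN (d=29/2); attach at lengths (29/4, 23/4); label the merged cluster FHN
  updated: d(AMR,FHN)=304/9, d(D,FHN)=137/3
iteration 5: select AMR,D (d=82/3); attach at lengths (43/6, 41/3); label the merged cluster ADMR
  updated: d(ADMR,FHN)=147/4
iteration 6: select ADMR,FHN (d=147/4); attach at lengths (113/24, 89/8); label the merged cluster ADFHMNR
final tree: ((((A:5/2,M:5/2):4,R:13/2):43/6,D:41/3):113/24,(F:29/4,(H:3/2,N:3/2):23/4):89/8)
total length: 409/6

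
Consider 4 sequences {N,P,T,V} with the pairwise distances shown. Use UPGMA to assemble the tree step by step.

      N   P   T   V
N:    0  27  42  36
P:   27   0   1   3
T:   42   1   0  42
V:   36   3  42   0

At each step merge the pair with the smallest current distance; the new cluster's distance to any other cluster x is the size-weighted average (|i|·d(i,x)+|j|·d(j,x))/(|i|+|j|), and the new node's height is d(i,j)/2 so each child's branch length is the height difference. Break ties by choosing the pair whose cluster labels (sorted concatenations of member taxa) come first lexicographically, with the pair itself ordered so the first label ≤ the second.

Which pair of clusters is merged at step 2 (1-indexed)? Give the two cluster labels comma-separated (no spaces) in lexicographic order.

PT,V

step 1: merge (P,T) at d=1; branch lengths P→1/2, T→1/2; new cluster PT
  updated: d(N,PT)=69/2, d(PT,V)=45/2
step 2: merge (PT,V) at d=45/2; branch lengths PT→43/4, V→45/4; new cluster PTV
  updated: d(N,PTV)=35
step 3: merge (N,PTV) at d=35; branch lengths N→35/2, PTV→25/4; new cluster NPTV
final tree: (N:35/2,((P:1/2,T:1/2):43/4,V:45/4):25/4)
total length: 187/4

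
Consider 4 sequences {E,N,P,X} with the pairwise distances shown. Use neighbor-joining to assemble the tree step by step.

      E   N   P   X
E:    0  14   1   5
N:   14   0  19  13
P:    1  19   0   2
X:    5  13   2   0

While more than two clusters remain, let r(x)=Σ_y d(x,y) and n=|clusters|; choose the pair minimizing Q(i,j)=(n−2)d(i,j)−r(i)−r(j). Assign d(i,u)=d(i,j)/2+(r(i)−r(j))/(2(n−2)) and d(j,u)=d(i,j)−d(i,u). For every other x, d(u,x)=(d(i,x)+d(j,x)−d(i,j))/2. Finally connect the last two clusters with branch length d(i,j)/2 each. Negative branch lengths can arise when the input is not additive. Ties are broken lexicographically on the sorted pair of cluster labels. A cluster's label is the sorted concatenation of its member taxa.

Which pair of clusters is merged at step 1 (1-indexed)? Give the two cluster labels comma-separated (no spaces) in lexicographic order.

E,P

1. join E+P (d=1, Q=-40) ⇒ EP; edges |E|=0, |P|=1
  updated: d(EP,N)=16, d(EP,X)=3
2. join EP+N (d=16, Q=-32) ⇒ ENP; edges |EP|=3, |N|=13
  updated: d(ENP,X)=0
3. join ENP+X (d=0) ⇒ ENPX; edges |ENP|=0, |X|=0
final tree: (((E:0,P:1):3,N:13):0,X:0)
total length: 17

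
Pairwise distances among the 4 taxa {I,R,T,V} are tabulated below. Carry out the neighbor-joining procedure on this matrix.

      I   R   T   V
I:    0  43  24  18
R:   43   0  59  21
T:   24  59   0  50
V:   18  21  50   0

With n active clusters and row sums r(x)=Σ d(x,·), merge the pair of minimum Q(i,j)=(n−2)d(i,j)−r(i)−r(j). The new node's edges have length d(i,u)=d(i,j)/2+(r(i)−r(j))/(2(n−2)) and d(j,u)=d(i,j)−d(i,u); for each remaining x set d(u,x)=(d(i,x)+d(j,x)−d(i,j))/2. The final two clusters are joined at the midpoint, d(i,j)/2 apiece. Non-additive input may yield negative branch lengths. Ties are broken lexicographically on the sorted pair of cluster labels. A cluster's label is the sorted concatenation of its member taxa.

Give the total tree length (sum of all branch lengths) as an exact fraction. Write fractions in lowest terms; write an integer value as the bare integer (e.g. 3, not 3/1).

1. join I+T (d=24, Q=-170) ⇒ IT; edges |I|=0, |T|=24
  updated: d(IT,R)=39, d(IT,V)=22
2. join IT+R (d=39, Q=-82) ⇒ IRT; edges |IT|=20, |R|=19
  updated: d(IRT,V)=2
3. join IRT+V (d=2) ⇒ IRTV; edges |IRT|=1, |V|=1
final tree: (((I:0,T:24):20,R:19):1,V:1)
total length: 65

65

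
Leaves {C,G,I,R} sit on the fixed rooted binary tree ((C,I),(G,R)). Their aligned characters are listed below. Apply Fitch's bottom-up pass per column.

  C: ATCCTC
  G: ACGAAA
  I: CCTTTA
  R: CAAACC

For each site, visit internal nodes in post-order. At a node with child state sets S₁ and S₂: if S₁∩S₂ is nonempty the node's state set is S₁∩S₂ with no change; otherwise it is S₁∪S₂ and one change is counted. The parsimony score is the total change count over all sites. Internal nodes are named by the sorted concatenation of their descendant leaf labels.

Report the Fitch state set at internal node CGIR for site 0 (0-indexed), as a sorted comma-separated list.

CI@0: {A} ∪ {C} = {A,C} (union, +1)
GR@0: {A} ∪ {C} = {A,C} (union, +1)
CGIR@0: {A,C} ∩ {A,C} = {A,C} (intersection, +0)
CI@1: {T} ∪ {C} = {C,T} (union, +1)
GR@1: {C} ∪ {A} = {A,C} (union, +1)
CGIR@1: {C,T} ∩ {A,C} = {C} (intersection, +0)
CI@2: {C} ∪ {T} = {C,T} (union, +1)
GR@2: {G} ∪ {A} = {A,G} (union, +1)
CGIR@2: {C,T} ∪ {A,G} = {A,C,G,T} (union, +1)
CI@3: {C} ∪ {T} = {C,T} (union, +1)
GR@3: {A} ∩ {A} = {A} (intersection, +0)
CGIR@3: {C,T} ∪ {A} = {A,C,T} (union, +1)
CI@4: {T} ∩ {T} = {T} (intersection, +0)
GR@4: {A} ∪ {C} = {A,C} (union, +1)
CGIR@4: {T} ∪ {A,C} = {A,C,T} (union, +1)
CI@5: {C} ∪ {A} = {A,C} (union, +1)
GR@5: {A} ∪ {C} = {A,C} (union, +1)
CGIR@5: {A,C} ∩ {A,C} = {A,C} (intersection, +0)
per-site changes: [2, 2, 3, 2, 2, 2]; total = 13

A,C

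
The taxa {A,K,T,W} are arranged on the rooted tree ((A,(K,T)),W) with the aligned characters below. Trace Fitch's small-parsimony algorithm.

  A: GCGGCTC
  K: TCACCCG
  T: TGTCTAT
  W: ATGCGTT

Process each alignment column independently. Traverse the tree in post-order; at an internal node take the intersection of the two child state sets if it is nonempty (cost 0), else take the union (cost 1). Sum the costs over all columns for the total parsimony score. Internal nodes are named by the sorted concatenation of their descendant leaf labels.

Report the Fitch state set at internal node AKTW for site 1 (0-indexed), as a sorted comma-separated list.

C,T

[col 0] KT: children K:{T}, T:{T} ∩→ {T}; cost 0
[col 0] AKT: children A:{G}, KT:{T} ∪→ {G,T}; cost 1
[col 0] AKTW: children AKT:{G,T}, W:{A} ∪→ {A,G,T}; cost 1
[col 1] KT: children K:{C}, T:{G} ∪→ {C,G}; cost 1
[col 1] AKT: children A:{C}, KT:{C,G} ∩→ {C}; cost 0
[col 1] AKTW: children AKT:{C}, W:{T} ∪→ {C,T}; cost 1
[col 2] KT: children K:{A}, T:{T} ∪→ {A,T}; cost 1
[col 2] AKT: children A:{G}, KT:{A,T} ∪→ {A,G,T}; cost 1
[col 2] AKTW: children AKT:{A,G,T}, W:{G} ∩→ {G}; cost 0
[col 3] KT: children K:{C}, T:{C} ∩→ {C}; cost 0
[col 3] AKT: children A:{G}, KT:{C} ∪→ {C,G}; cost 1
[col 3] AKTW: children AKT:{C,G}, W:{C} ∩→ {C}; cost 0
[col 4] KT: children K:{C}, T:{T} ∪→ {C,T}; cost 1
[col 4] AKT: children A:{C}, KT:{C,T} ∩→ {C}; cost 0
[col 4] AKTW: children AKT:{C}, W:{G} ∪→ {C,G}; cost 1
[col 5] KT: children K:{C}, T:{A} ∪→ {A,C}; cost 1
[col 5] AKT: children A:{T}, KT:{A,C} ∪→ {A,C,T}; cost 1
[col 5] AKTW: children AKT:{A,C,T}, W:{T} ∩→ {T}; cost 0
[col 6] KT: children K:{G}, T:{T} ∪→ {G,T}; cost 1
[col 6] AKT: children A:{C}, KT:{G,T} ∪→ {C,G,T}; cost 1
[col 6] AKTW: children AKT:{C,G,T}, W:{T} ∩→ {T}; cost 0
per-site changes: [2, 2, 2, 1, 2, 2, 2]; total = 13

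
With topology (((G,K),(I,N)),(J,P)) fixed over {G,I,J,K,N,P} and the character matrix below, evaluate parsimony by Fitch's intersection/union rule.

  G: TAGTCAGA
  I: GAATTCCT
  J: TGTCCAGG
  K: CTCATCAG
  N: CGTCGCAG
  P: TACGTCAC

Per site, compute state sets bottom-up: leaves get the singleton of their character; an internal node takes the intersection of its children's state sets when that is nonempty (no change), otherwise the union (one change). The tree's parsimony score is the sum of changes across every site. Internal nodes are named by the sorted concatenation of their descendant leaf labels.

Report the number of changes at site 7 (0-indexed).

[col 0] GK: children G:{T}, K:{C} ∪→ {C,T}; cost 1
[col 0] IN: children I:{G}, N:{C} ∪→ {C,G}; cost 1
[col 0] GIKN: children GK:{C,T}, IN:{C,G} ∩→ {C}; cost 0
[col 0] JP: children J:{T}, P:{T} ∩→ {T}; cost 0
[col 0] GIJKNP: children GIKN:{C}, JP:{T} ∪→ {C,T}; cost 1
[col 1] GK: children G:{A}, K:{T} ∪→ {A,T}; cost 1
[col 1] IN: children I:{A}, N:{G} ∪→ {A,G}; cost 1
[col 1] GIKN: children GK:{A,T}, IN:{A,G} ∩→ {A}; cost 0
[col 1] JP: children J:{G}, P:{A} ∪→ {A,G}; cost 1
[col 1] GIJKNP: children GIKN:{A}, JP:{A,G} ∩→ {A}; cost 0
[col 2] GK: children G:{G}, K:{C} ∪→ {C,G}; cost 1
[col 2] IN: children I:{A}, N:{T} ∪→ {A,T}; cost 1
[col 2] GIKN: children GK:{C,G}, IN:{A,T} ∪→ {A,C,G,T}; cost 1
[col 2] JP: children J:{T}, P:{C} ∪→ {C,T}; cost 1
[col 2] GIJKNP: children GIKN:{A,C,G,T}, JP:{C,T} ∩→ {C,T}; cost 0
[col 3] GK: children G:{T}, K:{A} ∪→ {A,T}; cost 1
[col 3] IN: children I:{T}, N:{C} ∪→ {C,T}; cost 1
[col 3] GIKN: children GK:{A,T}, IN:{C,T} ∩→ {T}; cost 0
[col 3] JP: children J:{C}, P:{G} ∪→ {C,G}; cost 1
[col 3] GIJKNP: children GIKN:{T}, JP:{C,G} ∪→ {C,G,T}; cost 1
[col 4] GK: children G:{C}, K:{T} ∪→ {C,T}; cost 1
[col 4] IN: children I:{T}, N:{G} ∪→ {G,T}; cost 1
[col 4] GIKN: children GK:{C,T}, IN:{G,T} ∩→ {T}; cost 0
[col 4] JP: children J:{C}, P:{T} ∪→ {C,T}; cost 1
[col 4] GIJKNP: children GIKN:{T}, JP:{C,T} ∩→ {T}; cost 0
[col 5] GK: children G:{A}, K:{C} ∪→ {A,C}; cost 1
[col 5] IN: children I:{C}, N:{C} ∩→ {C}; cost 0
[col 5] GIKN: children GK:{A,C}, IN:{C} ∩→ {C}; cost 0
[col 5] JP: children J:{A}, P:{C} ∪→ {A,C}; cost 1
[col 5] GIJKNP: children GIKN:{C}, JP:{A,C} ∩→ {C}; cost 0
[col 6] GK: children G:{G}, K:{A} ∪→ {A,G}; cost 1
[col 6] IN: children I:{C}, N:{A} ∪→ {A,C}; cost 1
[col 6] GIKN: children GK:{A,G}, IN:{A,C} ∩→ {A}; cost 0
[col 6] JP: children J:{G}, P:{A} ∪→ {A,G}; cost 1
[col 6] GIJKNP: children GIKN:{A}, JP:{A,G} ∩→ {A}; cost 0
[col 7] GK: children G:{A}, K:{G} ∪→ {A,G}; cost 1
[col 7] IN: children I:{T}, N:{G} ∪→ {G,T}; cost 1
[col 7] GIKN: children GK:{A,G}, IN:{G,T} ∩→ {G}; cost 0
[col 7] JP: children J:{G}, P:{C} ∪→ {C,G}; cost 1
[col 7] GIJKNP: children GIKN:{G}, JP:{C,G} ∩→ {G}; cost 0
per-site changes: [3, 3, 4, 4, 3, 2, 3, 3]; total = 25

3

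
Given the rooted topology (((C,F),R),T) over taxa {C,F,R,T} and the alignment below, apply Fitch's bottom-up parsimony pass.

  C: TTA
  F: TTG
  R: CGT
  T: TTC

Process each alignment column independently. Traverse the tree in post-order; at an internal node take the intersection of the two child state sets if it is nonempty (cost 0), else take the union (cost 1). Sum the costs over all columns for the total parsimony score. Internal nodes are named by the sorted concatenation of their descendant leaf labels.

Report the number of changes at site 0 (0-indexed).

[col 0] CF: children C:{T}, F:{T} ∩→ {T}; cost 0
[col 0] CFR: children CF:{T}, R:{C} ∪→ {C,T}; cost 1
[col 0] CFRT: children CFR:{C,T}, T:{T} ∩→ {T}; cost 0
[col 1] CF: children C:{T}, F:{T} ∩→ {T}; cost 0
[col 1] CFR: children CF:{T}, R:{G} ∪→ {G,T}; cost 1
[col 1] CFRT: children CFR:{G,T}, T:{T} ∩→ {T}; cost 0
[col 2] CF: children C:{A}, F:{G} ∪→ {A,G}; cost 1
[col 2] CFR: children CF:{A,G}, R:{T} ∪→ {A,G,T}; cost 1
[col 2] CFRT: children CFR:{A,G,T}, T:{C} ∪→ {A,C,G,T}; cost 1
per-site changes: [1, 1, 3]; total = 5

1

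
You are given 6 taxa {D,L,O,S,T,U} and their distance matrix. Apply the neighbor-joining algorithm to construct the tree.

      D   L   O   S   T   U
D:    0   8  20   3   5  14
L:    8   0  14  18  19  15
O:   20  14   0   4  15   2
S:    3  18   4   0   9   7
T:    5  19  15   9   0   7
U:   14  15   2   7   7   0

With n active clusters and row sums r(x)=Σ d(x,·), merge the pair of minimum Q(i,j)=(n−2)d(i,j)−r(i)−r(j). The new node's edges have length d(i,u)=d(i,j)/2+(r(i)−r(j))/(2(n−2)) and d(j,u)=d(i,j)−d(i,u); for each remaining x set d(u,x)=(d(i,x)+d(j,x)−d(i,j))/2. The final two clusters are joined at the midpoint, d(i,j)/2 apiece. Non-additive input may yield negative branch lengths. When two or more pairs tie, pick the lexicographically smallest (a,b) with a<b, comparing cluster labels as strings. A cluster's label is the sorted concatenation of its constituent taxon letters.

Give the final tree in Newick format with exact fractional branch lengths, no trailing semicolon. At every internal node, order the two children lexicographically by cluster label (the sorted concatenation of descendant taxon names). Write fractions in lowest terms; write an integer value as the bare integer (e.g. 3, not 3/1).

step 1: merge (D,L) at d=8, Q=-92; branch lengths D→1, L→7; new cluster DL
  updated: d(DL,O)=13, d(DL,S)=13/2, d(DL,T)=8, d(DL,U)=21/2
step 2: merge (O,U) at d=2, Q=-109/2; branch lengths O→9/4, U→-1/4; new cluster OU
  updated: d(DL,OU)=43/4, d(OU,S)=9/2, d(OU,T)=10
step 3: merge (DL,T) at d=8, Q=-145/4; branch lengths DL→57/16, T→71/16; new cluster DLT
  updated: d(DLT,OU)=51/8, d(DLT,S)=15/4
step 4: merge (DLT,OU) at d=51/8, Q=-117/8; branch lengths DLT→45/16, OU→57/16; new cluster DLOTU
  updated: d(DLOTU,S)=15/16
step 5: merge (DLOTU,S) at d=15/16; branch lengths DLOTU→15/32, S→15/32; new cluster DLOSTU
final tree: ((((D:1,L:7):57/16,T:71/16):45/16,(O:9/4,U:-1/4):57/16):15/32,S:15/32)
total length: 405/16

((((D:1,L:7):57/16,T:71/16):45/16,(O:9/4,U:-1/4):57/16):15/32,S:15/32)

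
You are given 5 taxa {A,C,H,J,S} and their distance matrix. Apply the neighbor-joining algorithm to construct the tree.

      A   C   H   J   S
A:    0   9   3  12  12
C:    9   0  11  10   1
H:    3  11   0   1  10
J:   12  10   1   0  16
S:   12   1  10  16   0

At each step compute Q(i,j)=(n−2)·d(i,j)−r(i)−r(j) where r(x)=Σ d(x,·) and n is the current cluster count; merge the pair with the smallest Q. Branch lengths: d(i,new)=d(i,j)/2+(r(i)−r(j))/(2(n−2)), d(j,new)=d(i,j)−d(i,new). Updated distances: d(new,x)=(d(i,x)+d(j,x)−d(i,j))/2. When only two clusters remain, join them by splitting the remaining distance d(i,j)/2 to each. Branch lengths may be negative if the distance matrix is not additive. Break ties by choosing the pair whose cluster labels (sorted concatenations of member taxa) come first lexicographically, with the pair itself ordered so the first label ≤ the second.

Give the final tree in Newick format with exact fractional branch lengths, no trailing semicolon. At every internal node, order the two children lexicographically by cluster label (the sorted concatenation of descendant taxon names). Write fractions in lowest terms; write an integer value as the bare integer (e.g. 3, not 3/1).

(((A:25/8,(C:-5/6,S:11/6):55/8):31/8,H:-19/8):27/16,J:27/16)

step 1: merge (C,S) at d=1, Q=-67; branch lengths C→-5/6, S→11/6; new cluster CS
  updated: d(A,CS)=10, d(CS,H)=10, d(CS,J)=25/2
step 2: merge (A,CS) at d=10, Q=-75/2; branch lengths A→25/8, CS→55/8; new cluster ACS
  updated: d(ACS,H)=3/2, d(ACS,J)=29/4
step 3: merge (ACS,H) at d=3/2, Q=-39/4; branch lengths ACS→31/8, H→-19/8; new cluster ACHS
  updated: d(ACHS,J)=27/8
step 4: merge (ACHS,J) at d=27/8; branch lengths ACHS→27/16, J→27/16; new cluster ACHJS
final tree: (((A:25/8,(C:-5/6,S:11/6):55/8):31/8,H:-19/8):27/16,J:27/16)
total length: 127/8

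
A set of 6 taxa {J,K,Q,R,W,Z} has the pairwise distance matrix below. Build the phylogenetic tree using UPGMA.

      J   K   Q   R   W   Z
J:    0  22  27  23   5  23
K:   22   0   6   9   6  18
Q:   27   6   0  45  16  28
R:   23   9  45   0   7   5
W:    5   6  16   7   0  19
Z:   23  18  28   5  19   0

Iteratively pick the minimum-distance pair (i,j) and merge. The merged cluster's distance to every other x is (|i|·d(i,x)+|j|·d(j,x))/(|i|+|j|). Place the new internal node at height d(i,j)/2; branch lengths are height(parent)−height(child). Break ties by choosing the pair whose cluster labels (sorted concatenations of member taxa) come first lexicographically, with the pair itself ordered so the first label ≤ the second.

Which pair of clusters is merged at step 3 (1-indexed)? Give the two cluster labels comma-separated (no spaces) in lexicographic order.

K,Q

step 1: merge (J,W) at d=5; branch lengths J→5/2, W→5/2; new cluster JW
  updated: d(JW,K)=14, d(JW,Q)=43/2, d(JW,R)=15, d(JW,Z)=21
step 2: merge (R,Z) at d=5; branch lengths R→5/2, Z→5/2; new cluster RZ
  updated: d(JW,RZ)=18, d(K,RZ)=27/2, d(Q,RZ)=73/2
step 3: merge (K,Q) at d=6; branch lengths K→3, Q→3; new cluster KQ
  updated: d(JW,KQ)=71/4, d(KQ,RZ)=25
step 4: merge (JW,KQ) at d=71/4; branch lengths JW→51/8, KQ→47/8; new cluster JKQW
  updated: d(JKQW,RZ)=43/2
step 5: merge (JKQW,RZ) at d=43/2; branch lengths JKQW→15/8, RZ→33/4; new cluster JKQRWZ
final tree: (((J:5/2,W:5/2):51/8,(K:3,Q:3):47/8):15/8,(R:5/2,Z:5/2):33/4)
total length: 307/8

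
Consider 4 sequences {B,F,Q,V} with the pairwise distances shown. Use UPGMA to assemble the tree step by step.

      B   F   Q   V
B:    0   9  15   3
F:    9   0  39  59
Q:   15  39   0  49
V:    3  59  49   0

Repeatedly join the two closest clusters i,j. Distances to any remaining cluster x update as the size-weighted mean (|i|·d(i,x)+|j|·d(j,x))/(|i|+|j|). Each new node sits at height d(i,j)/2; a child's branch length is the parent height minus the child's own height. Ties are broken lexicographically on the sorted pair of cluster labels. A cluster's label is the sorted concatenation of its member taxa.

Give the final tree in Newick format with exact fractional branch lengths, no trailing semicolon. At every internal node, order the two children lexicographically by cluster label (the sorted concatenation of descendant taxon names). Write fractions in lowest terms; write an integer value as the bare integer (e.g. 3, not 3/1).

(((B:3/2,V:3/2):29/2,Q:16):11/6,F:107/6)

step 1: merge (B,V) at d=3; branch lengths B→3/2, V→3/2; new cluster BV
  updated: d(BV,F)=34, d(BV,Q)=32
step 2: merge (BV,Q) at d=32; branch lengths BV→29/2, Q→16; new cluster BQV
  updated: d(BQV,F)=107/3
step 3: merge (BQV,F) at d=107/3; branch lengths BQV→11/6, F→107/6; new cluster BFQV
final tree: (((B:3/2,V:3/2):29/2,Q:16):11/6,F:107/6)
total length: 319/6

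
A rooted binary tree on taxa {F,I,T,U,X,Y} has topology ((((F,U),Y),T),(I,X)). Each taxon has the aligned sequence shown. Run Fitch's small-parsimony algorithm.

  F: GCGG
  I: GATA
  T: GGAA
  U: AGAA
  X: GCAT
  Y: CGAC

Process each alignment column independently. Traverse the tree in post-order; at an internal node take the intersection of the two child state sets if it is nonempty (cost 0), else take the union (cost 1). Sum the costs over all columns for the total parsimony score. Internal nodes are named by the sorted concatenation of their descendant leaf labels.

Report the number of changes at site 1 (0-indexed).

3

[col 0] FU: children F:{G}, U:{A} ∪→ {A,G}; cost 1
[col 0] FUY: children FU:{A,G}, Y:{C} ∪→ {A,C,G}; cost 1
[col 0] FTUY: children FUY:{A,C,G}, T:{G} ∩→ {G}; cost 0
[col 0] IX: children I:{G}, X:{G} ∩→ {G}; cost 0
[col 0] FITUXY: children FTUY:{G}, IX:{G} ∩→ {G}; cost 0
[col 1] FU: children F:{C}, U:{G} ∪→ {C,G}; cost 1
[col 1] FUY: children FU:{C,G}, Y:{G} ∩→ {G}; cost 0
[col 1] FTUY: children FUY:{G}, T:{G} ∩→ {G}; cost 0
[col 1] IX: children I:{A}, X:{C} ∪→ {A,C}; cost 1
[col 1] FITUXY: children FTUY:{G}, IX:{A,C} ∪→ {A,C,G}; cost 1
[col 2] FU: children F:{G}, U:{A} ∪→ {A,G}; cost 1
[col 2] FUY: children FU:{A,G}, Y:{A} ∩→ {A}; cost 0
[col 2] FTUY: children FUY:{A}, T:{A} ∩→ {A}; cost 0
[col 2] IX: children I:{T}, X:{A} ∪→ {A,T}; cost 1
[col 2] FITUXY: children FTUY:{A}, IX:{A,T} ∩→ {A}; cost 0
[col 3] FU: children F:{G}, U:{A} ∪→ {A,G}; cost 1
[col 3] FUY: children FU:{A,G}, Y:{C} ∪→ {A,C,G}; cost 1
[col 3] FTUY: children FUY:{A,C,G}, T:{A} ∩→ {A}; cost 0
[col 3] IX: children I:{A}, X:{T} ∪→ {A,T}; cost 1
[col 3] FITUXY: children FTUY:{A}, IX:{A,T} ∩→ {A}; cost 0
per-site changes: [2, 3, 2, 3]; total = 10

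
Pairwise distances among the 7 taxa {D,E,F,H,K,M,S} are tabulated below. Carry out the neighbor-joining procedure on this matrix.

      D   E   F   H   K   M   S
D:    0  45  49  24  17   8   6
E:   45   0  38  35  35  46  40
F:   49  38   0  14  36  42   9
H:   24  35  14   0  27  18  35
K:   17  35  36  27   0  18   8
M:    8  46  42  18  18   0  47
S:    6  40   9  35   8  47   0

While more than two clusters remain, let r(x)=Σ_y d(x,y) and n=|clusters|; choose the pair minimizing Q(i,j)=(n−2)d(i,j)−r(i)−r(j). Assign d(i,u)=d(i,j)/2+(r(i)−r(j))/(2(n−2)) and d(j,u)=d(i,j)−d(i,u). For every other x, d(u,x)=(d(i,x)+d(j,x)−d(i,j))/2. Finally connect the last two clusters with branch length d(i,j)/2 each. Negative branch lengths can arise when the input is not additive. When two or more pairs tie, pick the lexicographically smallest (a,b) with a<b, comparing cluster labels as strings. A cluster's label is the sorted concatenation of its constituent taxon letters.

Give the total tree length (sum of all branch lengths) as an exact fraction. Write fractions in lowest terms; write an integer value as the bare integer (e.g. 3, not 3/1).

step 1: merge (D,M) at d=8, Q=-288; branch lengths D→1, M→7; new cluster DM
  updated: d(DM,E)=83/2, d(DM,F)=83/2, d(DM,H)=17, d(DM,K)=27/2, d(DM,S)=45/2
step 2: merge (F,S) at d=9, Q=-217; branch lengths F→15/2, S→3/2; new cluster FS
  updated: d(DM,FS)=55/2, d(E,FS)=69/2, d(FS,H)=20, d(FS,K)=35/2
step 3: merge (DM,K) at d=27/2, Q=-152; branch lengths DM→47/6, K→17/3; new cluster DKM
  updated: d(DKM,E)=63/2, d(DKM,FS)=63/4, d(DKM,H)=61/4
step 4: merge (DKM,H) at d=61/4, Q=-409/4; branch lengths DKM→91/16, H→153/16; new cluster DHKM
  updated: d(DHKM,E)=205/8, d(DHKM,FS)=41/4
step 5: merge (DHKM,E) at d=205/8, Q=-563/8; branch lengths DHKM→11/16, E→399/16; new cluster DEHKM
  updated: d(DEHKM,FS)=153/16
step 6: merge (DEHKM,FS) at d=153/16; branch lengths DEHKM→153/32, FS→153/32; new cluster DEFHKMS
final tree: (((((D:1,M:7):47/6,K:17/3):91/16,H:153/16):11/16,E:399/16):153/32,(F:15/2,S:3/2):153/32)
total length: 1295/16

1295/16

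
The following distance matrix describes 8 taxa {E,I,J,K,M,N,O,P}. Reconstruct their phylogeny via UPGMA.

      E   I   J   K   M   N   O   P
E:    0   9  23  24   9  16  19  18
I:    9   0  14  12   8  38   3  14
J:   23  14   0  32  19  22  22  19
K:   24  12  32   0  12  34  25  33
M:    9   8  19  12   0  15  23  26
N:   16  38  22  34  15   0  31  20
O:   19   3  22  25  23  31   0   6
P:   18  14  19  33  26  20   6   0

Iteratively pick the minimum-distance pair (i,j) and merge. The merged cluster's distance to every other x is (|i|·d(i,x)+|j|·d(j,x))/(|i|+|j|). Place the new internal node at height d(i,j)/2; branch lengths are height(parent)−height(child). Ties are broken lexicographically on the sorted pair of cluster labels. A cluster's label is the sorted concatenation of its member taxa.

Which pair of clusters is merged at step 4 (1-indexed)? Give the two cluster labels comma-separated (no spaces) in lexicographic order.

1. join I+O (d=3) ⇒ IO; edges |I|=3/2, |O|=3/2
  updated: d(E,IO)=14, d(IO,J)=18, d(IO,K)=37/2, d(IO,M)=31/2, d(IO,N)=69/2, d(IO,P)=10
2. join E+M (d=9) ⇒ EM; edges |E|=9/2, |M|=9/2
  updated: d(EM,IO)=59/4, d(EM,J)=21, d(EM,K)=18, d(EM,N)=31/2, d(EM,P)=22
3. join IO+P (d=10) ⇒ IOP; edges |IO|=7/2, |P|=5
  updated: d(EM,IOP)=103/6, d(IOP,J)=55/3, d(IOP,K)=70/3, d(IOP,N)=89/3
4. join EM+N (d=31/2) ⇒ EMN; edges |EM|=13/4, |N|=31/4
  updated: d(EMN,IOP)=64/3, d(EMN,J)=64/3, d(EMN,K)=70/3
5. join IOP+J (d=55/3) ⇒ IJOP; edges |IOP|=25/6, |J|=55/6
  updated: d(EMN,IJOP)=64/3, d(IJOP,K)=51/2
6. join EMN+IJOP (d=64/3) ⇒ EIJMNOP; edges |EMN|=35/12, |IJOP|=3/2
  updated: d(EIJMNOP,K)=172/7
7. join EIJMNOP+K (d=172/7) ⇒ EIJKMNOP; edges |EIJMNOP|=34/21, |K|=86/7
final tree: ((((E:9/2,M:9/2):13/4,N:31/4):35/12,(((I:3/2,O:3/2):7/2,P:5):25/6,J:55/6):3/2):34/21,K:86/7)
total length: 5305/84

EM,N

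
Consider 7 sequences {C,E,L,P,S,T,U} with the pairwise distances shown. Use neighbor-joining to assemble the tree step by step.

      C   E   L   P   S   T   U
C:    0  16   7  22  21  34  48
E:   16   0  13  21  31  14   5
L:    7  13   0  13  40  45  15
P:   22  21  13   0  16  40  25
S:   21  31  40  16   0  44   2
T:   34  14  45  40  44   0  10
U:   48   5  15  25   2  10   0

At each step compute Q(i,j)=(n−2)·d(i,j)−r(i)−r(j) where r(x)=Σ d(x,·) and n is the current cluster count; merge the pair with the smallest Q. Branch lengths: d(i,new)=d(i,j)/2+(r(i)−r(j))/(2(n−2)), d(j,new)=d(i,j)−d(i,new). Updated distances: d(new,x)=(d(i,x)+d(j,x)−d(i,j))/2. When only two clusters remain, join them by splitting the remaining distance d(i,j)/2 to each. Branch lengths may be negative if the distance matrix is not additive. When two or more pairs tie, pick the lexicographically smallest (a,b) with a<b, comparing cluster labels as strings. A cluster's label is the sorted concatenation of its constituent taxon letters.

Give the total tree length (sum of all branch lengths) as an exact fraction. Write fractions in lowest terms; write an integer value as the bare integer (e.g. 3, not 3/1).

iteration 1: select S,U (d=2, Q=-249); attach at lengths (59/10, -39/10); label the merged cluster SU
  updated: d(C,SU)=67/2, d(E,SU)=17, d(L,SU)=53/2, d(P,SU)=39/2, d(SU,T)=26
iteration 2: select C,L (d=7, Q=-189); attach at lengths (9/2, 5/2); label the merged cluster CL
  updated: d(CL,E)=11, d(CL,P)=14, d(CL,SU)=53/2, d(CL,T)=36
iteration 3: select CL,P (d=14, Q=-140); attach at lengths (35/6, 49/6); label the merged cluster CLP
  updated: d(CLP,E)=9, d(CLP,SU)=16, d(CLP,T)=31
iteration 4: select CLP,SU (d=16, Q=-83); attach at lengths (29/4, 35/4); label the merged cluster CLPSU
  updated: d(CLPSU,E)=5, d(CLPSU,T)=41/2
iteration 5: select CLPSU,E (d=5, Q=-79/2); attach at lengths (23/4, -3/4); label the merged cluster CELPSU
  updated: d(CELPSU,T)=59/4
iteration 6: select CELPSU,T (d=59/4); attach at lengths (59/8, 59/8); label the merged cluster CELPSTU
final tree: (((((C:9/2,L:5/2):35/6,P:49/6):29/4,(S:59/10,U:-39/10):35/4):23/4,E:-3/4):59/8,T:59/8)
total length: 235/4

235/4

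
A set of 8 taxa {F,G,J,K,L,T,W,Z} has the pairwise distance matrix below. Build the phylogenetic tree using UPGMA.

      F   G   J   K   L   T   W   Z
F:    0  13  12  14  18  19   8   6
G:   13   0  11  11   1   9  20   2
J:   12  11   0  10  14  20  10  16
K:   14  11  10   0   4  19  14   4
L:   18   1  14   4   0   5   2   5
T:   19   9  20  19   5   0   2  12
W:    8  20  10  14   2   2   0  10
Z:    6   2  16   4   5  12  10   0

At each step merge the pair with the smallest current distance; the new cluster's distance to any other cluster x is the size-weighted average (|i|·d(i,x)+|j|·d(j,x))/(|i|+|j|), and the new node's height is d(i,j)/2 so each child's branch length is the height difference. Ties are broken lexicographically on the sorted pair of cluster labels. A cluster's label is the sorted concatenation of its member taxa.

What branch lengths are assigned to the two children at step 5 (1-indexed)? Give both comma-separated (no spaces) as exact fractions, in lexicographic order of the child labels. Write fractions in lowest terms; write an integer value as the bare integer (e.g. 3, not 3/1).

121/48,75/16

iteration 1: select G,L (d=1); attach at lengths (1/2, 1/2); label the merged cluster GL
  updated: d(F,GL)=31/2, d(GL,J)=25/2, d(GL,K)=15/2, d(GL,T)=7, d(GL,W)=11, d(GL,Z)=7/2
iteration 2: select T,W (d=2); attach at lengths (1, 1); label the merged cluster TW
  updated: d(F,TW)=27/2, d(GL,TW)=9, d(J,TW)=15, d(K,TW)=33/2, d(TW,Z)=11
iteration 3: select GL,Z (d=7/2); attach at lengths (5/4, 7/4); label the merged cluster GLZ
  updated: d(F,GLZ)=37/3, d(GLZ,J)=41/3, d(GLZ,K)=19/3, d(GLZ,TW)=29/3
iteration 4: select GLZ,K (d=19/3); attach at lengths (17/12, 19/6); label the merged cluster GKLZ
  updated: d(F,GKLZ)=51/4, d(GKLZ,J)=51/4, d(GKLZ,TW)=91/8
iteration 5: select GKLZ,TW (d=91/8); attach at lengths (121/48, 75/16); label the merged cluster GKLTWZ
  updated: d(F,GKLTWZ)=13, d(GKLTWZ,J)=27/2
iteration 6: select F,J (d=12); attach at lengths (6, 6); label the merged cluster FJ
  updated: d(FJ,GKLTWZ)=53/4
iteration 7: select FJ,GKLTWZ (d=53/4); attach at lengths (5/8, 15/16); label the merged cluster FGJKLTWZ
final tree: ((F:6,J:6):5/8,((((G:1/2,L:1/2):5/4,Z:7/4):17/12,K:19/6):121/48,(T:1,W:1):75/16):15/16)
total length: 1505/48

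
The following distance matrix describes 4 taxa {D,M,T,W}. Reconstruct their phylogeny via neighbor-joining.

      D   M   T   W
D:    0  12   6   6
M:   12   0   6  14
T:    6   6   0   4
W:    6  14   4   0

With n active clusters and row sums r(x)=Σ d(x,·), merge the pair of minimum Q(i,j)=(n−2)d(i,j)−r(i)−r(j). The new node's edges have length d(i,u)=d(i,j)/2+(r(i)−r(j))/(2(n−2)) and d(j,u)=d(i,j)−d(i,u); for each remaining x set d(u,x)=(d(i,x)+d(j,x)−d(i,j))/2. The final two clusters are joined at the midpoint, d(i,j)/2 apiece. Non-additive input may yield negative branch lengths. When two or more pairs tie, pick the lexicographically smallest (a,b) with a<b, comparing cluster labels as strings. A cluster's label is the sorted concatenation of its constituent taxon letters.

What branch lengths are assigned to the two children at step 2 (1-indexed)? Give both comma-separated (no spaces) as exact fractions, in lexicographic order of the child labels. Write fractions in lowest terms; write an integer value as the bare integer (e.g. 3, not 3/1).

3,7

iteration 1: select D,W (d=6, Q=-36); attach at lengths (3, 3); label the merged cluster DW
  updated: d(DW,M)=10, d(DW,T)=2
iteration 2: select DW,M (d=10, Q=-18); attach at lengths (3, 7); label the merged cluster DMW
  updated: d(DMW,T)=-1
iteration 3: select DMW,T (d=-1); attach at lengths (-1/2, -1/2); label the merged cluster DMTW
final tree: (((D:3,W:3):3,M:7):-1/2,T:-1/2)
total length: 15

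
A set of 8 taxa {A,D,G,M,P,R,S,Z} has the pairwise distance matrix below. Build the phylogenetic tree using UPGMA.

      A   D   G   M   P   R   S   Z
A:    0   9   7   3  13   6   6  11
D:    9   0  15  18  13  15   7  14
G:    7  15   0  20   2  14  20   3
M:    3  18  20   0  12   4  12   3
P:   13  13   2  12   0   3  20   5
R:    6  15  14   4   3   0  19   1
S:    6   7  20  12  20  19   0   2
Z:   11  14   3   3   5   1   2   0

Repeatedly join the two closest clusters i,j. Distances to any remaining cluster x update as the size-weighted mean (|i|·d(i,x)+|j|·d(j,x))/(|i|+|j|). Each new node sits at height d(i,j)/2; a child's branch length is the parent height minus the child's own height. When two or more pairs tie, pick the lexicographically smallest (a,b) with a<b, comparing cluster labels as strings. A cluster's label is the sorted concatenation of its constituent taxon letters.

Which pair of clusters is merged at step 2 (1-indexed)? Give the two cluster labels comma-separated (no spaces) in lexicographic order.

iteration 1: select R,Z (d=1); attach at lengths (1/2, 1/2); label the merged cluster RZ
  updated: d(A,RZ)=17/2, d(D,RZ)=29/2, d(G,RZ)=17/2, d(M,RZ)=7/2, d(P,RZ)=4, d(RZ,S)=21/2
iteration 2: select G,P (d=2); attach at lengths (1, 1); label the merged cluster GP
  updated: d(A,GP)=10, d(D,GP)=14, d(GP,M)=16, d(GP,RZ)=25/4, d(GP,S)=20
iteration 3: select A,M (d=3); attach at lengths (3/2, 3/2); label the merged cluster AM
  updated: d(AM,D)=27/2, d(AM,GP)=13, d(AM,RZ)=6, d(AM,S)=9
iteration 4: select AM,RZ (d=6); attach at lengths (3/2, 5/2); label the merged cluster AMRZ
  updated: d(AMRZ,D)=14, d(AMRZ,GP)=77/8, d(AMRZ,S)=39/4
iteration 5: select D,S (d=7); attach at lengths (7/2, 7/2); label the merged cluster DS
  updated: d(AMRZ,DS)=95/8, d(DS,GP)=17
iteration 6: select AMRZ,GP (d=77/8); attach at lengths (29/16, 61/16); label the merged cluster AGMPRZ
  updated: d(AGMPRZ,DS)=163/12
iteration 7: select AGMPRZ,DS (d=163/12); attach at lengths (95/48, 79/24); label the merged cluster ADGMPRSZ
final tree: ((((A:3/2,M:3/2):3/2,(R:1/2,Z:1/2):5/2):29/16,(G:1,P:1):61/16):95/48,(D:7/2,S:7/2):79/24)
total length: 1339/48

G,P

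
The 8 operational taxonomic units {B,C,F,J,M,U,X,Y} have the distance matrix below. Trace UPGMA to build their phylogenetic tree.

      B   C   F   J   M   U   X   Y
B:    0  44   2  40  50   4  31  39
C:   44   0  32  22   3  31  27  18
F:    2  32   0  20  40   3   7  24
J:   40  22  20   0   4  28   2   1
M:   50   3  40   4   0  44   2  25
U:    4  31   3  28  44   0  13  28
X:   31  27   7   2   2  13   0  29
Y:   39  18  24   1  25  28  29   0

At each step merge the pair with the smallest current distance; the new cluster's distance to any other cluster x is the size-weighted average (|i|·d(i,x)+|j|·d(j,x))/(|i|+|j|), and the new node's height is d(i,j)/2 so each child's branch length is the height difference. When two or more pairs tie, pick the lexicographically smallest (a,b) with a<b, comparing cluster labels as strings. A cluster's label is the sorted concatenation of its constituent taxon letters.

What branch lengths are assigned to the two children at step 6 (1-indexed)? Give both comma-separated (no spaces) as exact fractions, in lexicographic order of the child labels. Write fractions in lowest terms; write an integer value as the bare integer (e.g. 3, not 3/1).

step 1: merge (J,Y) at d=1; branch lengths J→1/2, Y→1/2; new cluster JY
  updated: d(B,JY)=79/2, d(C,JY)=20, d(F,JY)=22, d(JY,M)=29/2, d(JY,U)=28, d(JY,X)=31/2
step 2: merge (B,F) at d=2; branch lengths B→1, F→1; new cluster BF
  updated: d(BF,C)=38, d(BF,JY)=123/4, d(BF,M)=45, d(BF,U)=7/2, d(BF,X)=19
step 3: merge (M,X) at d=2; branch lengths M→1, X→1; new cluster MX
  updated: d(BF,MX)=32, d(C,MX)=15, d(JY,MX)=15, d(MX,U)=57/2
step 4: merge (BF,U) at d=7/2; branch lengths BF→3/4, U→7/4; new cluster BFU
  updated: d(BFU,C)=107/3, d(BFU,JY)=179/6, d(BFU,MX)=185/6
step 5: merge (C,MX) at d=15; branch lengths C→15/2, MX→13/2; new cluster CMX
  updated: d(BFU,CMX)=292/9, d(CMX,JY)=50/3
step 6: merge (CMX,JY) at d=50/3; branch lengths CMX→5/6, JY→47/6; new cluster CJMXY
  updated: d(BFU,CJMXY)=157/5
step 7: merge (BFU,CJMXY) at d=157/5; branch lengths BFU→279/20, CJMXY→221/30; new cluster BCFJMUXY
final tree: (((B:1,F:1):3/4,U:7/4):279/20,((C:15/2,(M:1,X:1):13/2):5/6,(J:1/2,Y:1/2):47/6):221/30)
total length: 3089/60

5/6,47/6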